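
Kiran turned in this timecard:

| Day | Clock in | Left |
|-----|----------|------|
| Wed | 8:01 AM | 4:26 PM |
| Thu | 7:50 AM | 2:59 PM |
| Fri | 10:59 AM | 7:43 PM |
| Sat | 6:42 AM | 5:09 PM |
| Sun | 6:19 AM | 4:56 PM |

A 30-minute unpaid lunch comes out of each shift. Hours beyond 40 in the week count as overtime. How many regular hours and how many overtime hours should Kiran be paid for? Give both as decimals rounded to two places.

Regular 40.00 hours, overtime 2.87 hours

Wed: 8:01 AM–4:26 PM = 8 h 25 min; less 30 min break → 7 h 55 min
Thu: 7:50 AM–2:59 PM = 7 h 9 min; less 30 min break → 6 h 39 min
Fri: 10:59 AM–7:43 PM = 8 h 44 min; less 30 min break → 8 h 14 min
Sat: 6:42 AM–5:09 PM = 10 h 27 min; less 30 min break → 9 h 57 min
Sun: 6:19 AM–4:56 PM = 10 h 37 min; less 30 min break → 10 h 7 min
Total worked: 42 h 52 min = 42.87 h.
Threshold 40 h → overtime 2 h 52 min, regular 40 h 0 min.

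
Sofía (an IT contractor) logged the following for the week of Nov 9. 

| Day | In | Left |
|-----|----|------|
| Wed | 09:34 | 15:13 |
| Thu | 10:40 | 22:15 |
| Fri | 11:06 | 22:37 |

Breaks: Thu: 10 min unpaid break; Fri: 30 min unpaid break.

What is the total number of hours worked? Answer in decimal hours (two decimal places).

Wed: 09:34–15:13 = 5 h 39 min
Thu: 10:40–22:15 = 11 h 35 min; less 10 min break → 11 h 25 min
Fri: 11:06–22:37 = 11 h 31 min; less 30 min break → 11 h 1 min
Total: 5 h 39 min + 11 h 25 min + 11 h 1 min = 28 h 5 min.

28.08 hours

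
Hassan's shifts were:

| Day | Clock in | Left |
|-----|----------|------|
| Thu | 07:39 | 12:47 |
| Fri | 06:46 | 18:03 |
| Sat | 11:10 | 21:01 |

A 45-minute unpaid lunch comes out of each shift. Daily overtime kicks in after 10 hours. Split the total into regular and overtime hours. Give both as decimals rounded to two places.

Regular 23.48 hours, overtime 0.53 hours

Thu: 07:39–12:47 = 5 h 8 min; less 45 min break → 4 h 23 min
Fri: 06:46–18:03 = 11 h 17 min; less 45 min break → 10 h 32 min
Sat: 11:10–21:01 = 9 h 51 min; less 45 min break → 9 h 6 min
Thu reg 4 h 23 min / OT 0 h 0 min; Fri reg 10 h 0 min / OT 0 h 32 min; Sat reg 9 h 6 min / OT 0 h 0 min.
Totals: regular 23 h 29 min, overtime 0 h 32 min.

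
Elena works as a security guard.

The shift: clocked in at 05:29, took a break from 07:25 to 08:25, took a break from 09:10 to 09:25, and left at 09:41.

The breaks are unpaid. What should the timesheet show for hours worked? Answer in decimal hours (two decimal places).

The shift: 05:29–09:41 = 4 h 12 min; less 75 min break → 2 h 57 min

2.95 hours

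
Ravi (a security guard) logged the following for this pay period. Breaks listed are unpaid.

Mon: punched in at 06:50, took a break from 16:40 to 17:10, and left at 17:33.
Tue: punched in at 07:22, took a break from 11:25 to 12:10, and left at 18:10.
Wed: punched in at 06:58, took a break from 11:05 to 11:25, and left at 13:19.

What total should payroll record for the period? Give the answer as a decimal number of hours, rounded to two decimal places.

26.28 hours

Mon: 06:50–17:33 = 10 h 43 min; less 30 min break → 10 h 13 min
Tue: 07:22–18:10 = 10 h 48 min; less 45 min break → 10 h 3 min
Wed: 06:58–13:19 = 6 h 21 min; less 20 min break → 6 h 1 min
Total: 10 h 13 min + 10 h 3 min + 6 h 1 min = 26 h 17 min.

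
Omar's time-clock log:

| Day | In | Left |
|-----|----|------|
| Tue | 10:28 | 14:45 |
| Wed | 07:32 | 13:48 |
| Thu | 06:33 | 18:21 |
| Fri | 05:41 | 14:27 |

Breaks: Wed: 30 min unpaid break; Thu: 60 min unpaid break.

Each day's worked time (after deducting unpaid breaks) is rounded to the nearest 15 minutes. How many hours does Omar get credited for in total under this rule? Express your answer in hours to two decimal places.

Tue: 10:28–14:45 = 4 h 17 min → rounds to 4 h 15 min
Wed: 07:32–13:48 = 6 h 16 min − 30 min = 5 h 46 min → rounds to 5 h 45 min
Thu: 06:33–18:21 = 11 h 48 min − 60 min = 10 h 48 min → rounds to 10 h 45 min
Fri: 05:41–14:27 = 8 h 46 min → rounds to 8 h 45 min
Total credited: 29 h 30 min.

29.50 hours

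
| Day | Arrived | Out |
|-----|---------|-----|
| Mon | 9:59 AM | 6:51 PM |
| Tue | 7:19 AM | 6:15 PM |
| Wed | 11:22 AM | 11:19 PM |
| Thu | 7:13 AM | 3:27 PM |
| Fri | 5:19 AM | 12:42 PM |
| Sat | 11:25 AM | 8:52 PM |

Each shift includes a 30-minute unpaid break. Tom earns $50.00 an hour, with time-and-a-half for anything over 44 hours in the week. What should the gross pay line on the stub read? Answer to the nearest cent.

$2936.25

Mon: 9:59 AM–6:51 PM = 8 h 52 min; less 30 min break → 8 h 22 min
Tue: 7:19 AM–6:15 PM = 10 h 56 min; less 30 min break → 10 h 26 min
Wed: 11:22 AM–11:19 PM = 11 h 57 min; less 30 min break → 11 h 27 min
Thu: 7:13 AM–3:27 PM = 8 h 14 min; less 30 min break → 7 h 44 min
Fri: 5:19 AM–12:42 PM = 7 h 23 min; less 30 min break → 6 h 53 min
Sat: 11:25 AM–8:52 PM = 9 h 27 min; less 30 min break → 8 h 57 min
Total worked: 53 h 49 min = 3229 min.
Regular 44 h 0 min = 2640 min at $50.00/h; overtime 9 h 49 min = 589 min at $75.00/h.
Pay = (2640 × $50.00 + 589 × $75.00) ÷ 60 = $2936.25.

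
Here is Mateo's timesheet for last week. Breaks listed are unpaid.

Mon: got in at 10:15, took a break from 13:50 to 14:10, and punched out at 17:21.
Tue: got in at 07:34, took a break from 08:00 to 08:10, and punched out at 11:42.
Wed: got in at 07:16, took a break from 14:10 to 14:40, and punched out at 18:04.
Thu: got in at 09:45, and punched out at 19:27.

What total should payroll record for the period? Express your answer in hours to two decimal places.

30.73 hours

Mon: 10:15–17:21 = 7 h 6 min; less 20 min break → 6 h 46 min
Tue: 07:34–11:42 = 4 h 8 min; less 10 min break → 3 h 58 min
Wed: 07:16–18:04 = 10 h 48 min; less 30 min break → 10 h 18 min
Thu: 09:45–19:27 = 9 h 42 min
Total: 6 h 46 min + 3 h 58 min + 10 h 18 min + 9 h 42 min = 30 h 44 min.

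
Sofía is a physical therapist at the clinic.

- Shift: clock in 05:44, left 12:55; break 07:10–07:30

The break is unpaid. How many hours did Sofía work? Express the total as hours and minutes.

Shift: 05:44–12:55 = 7 h 11 min; less 20 min break → 6 h 51 min

6 h 51 min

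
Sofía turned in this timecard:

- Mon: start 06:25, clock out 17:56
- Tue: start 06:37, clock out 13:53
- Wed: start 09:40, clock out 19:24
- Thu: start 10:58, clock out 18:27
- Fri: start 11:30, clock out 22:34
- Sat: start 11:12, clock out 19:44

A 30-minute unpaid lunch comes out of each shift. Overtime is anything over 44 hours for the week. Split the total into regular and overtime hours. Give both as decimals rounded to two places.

Mon: 06:25–17:56 = 11 h 31 min; less 30 min break → 11 h 1 min
Tue: 06:37–13:53 = 7 h 16 min; less 30 min break → 6 h 46 min
Wed: 09:40–19:24 = 9 h 44 min; less 30 min break → 9 h 14 min
Thu: 10:58–18:27 = 7 h 29 min; less 30 min break → 6 h 59 min
Fri: 11:30–22:34 = 11 h 4 min; less 30 min break → 10 h 34 min
Sat: 11:12–19:44 = 8 h 32 min; less 30 min break → 8 h 2 min
Total worked: 52 h 36 min = 52.60 h.
Threshold 44 h → overtime 8 h 36 min, regular 44 h 0 min.

Regular 44.00 hours, overtime 8.60 hours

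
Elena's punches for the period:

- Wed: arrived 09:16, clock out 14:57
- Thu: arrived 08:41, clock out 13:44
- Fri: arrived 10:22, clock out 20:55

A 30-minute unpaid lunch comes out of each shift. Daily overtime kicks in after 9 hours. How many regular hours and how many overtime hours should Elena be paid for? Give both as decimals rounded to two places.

Wed: 09:16–14:57 = 5 h 41 min; less 30 min break → 5 h 11 min
Thu: 08:41–13:44 = 5 h 3 min; less 30 min break → 4 h 33 min
Fri: 10:22–20:55 = 10 h 33 min; less 30 min break → 10 h 3 min
Wed reg 5 h 11 min / OT 0 h 0 min; Thu reg 4 h 33 min / OT 0 h 0 min; Fri reg 9 h 0 min / OT 1 h 3 min.
Totals: regular 18 h 44 min, overtime 1 h 3 min.

Regular 18.73 hours, overtime 1.05 hours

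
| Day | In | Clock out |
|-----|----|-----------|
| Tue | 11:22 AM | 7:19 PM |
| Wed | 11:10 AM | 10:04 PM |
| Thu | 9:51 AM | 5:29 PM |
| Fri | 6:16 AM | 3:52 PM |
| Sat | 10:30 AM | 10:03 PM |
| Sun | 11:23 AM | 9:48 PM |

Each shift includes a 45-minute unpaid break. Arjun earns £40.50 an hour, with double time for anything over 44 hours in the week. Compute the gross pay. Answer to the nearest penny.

£2555.55

Tue: 11:22 AM–7:19 PM = 7 h 57 min; less 45 min break → 7 h 12 min
Wed: 11:10 AM–10:04 PM = 10 h 54 min; less 45 min break → 10 h 9 min
Thu: 9:51 AM–5:29 PM = 7 h 38 min; less 45 min break → 6 h 53 min
Fri: 6:16 AM–3:52 PM = 9 h 36 min; less 45 min break → 8 h 51 min
Sat: 10:30 AM–10:03 PM = 11 h 33 min; less 45 min break → 10 h 48 min
Sun: 11:23 AM–9:48 PM = 10 h 25 min; less 45 min break → 9 h 40 min
Total worked: 53 h 33 min = 3213 min.
Regular 44 h 0 min = 2640 min at £40.50/h; overtime 9 h 33 min = 573 min at £81.00/h.
Pay = (2640 × £40.50 + 573 × £81.00) ÷ 60 = £2555.55.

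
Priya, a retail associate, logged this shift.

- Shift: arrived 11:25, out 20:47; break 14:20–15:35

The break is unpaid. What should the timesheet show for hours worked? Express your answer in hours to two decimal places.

8.12 hours

Shift: 11:25–20:47 = 9 h 22 min; less 75 min break → 8 h 7 min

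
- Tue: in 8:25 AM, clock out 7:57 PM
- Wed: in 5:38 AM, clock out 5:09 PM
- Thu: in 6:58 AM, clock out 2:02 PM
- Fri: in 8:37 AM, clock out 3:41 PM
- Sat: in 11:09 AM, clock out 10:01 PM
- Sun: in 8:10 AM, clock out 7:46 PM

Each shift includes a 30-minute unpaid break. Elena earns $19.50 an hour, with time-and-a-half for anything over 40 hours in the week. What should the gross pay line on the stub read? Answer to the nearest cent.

Tue: 8:25 AM–7:57 PM = 11 h 32 min; less 30 min break → 11 h 2 min
Wed: 5:38 AM–5:09 PM = 11 h 31 min; less 30 min break → 11 h 1 min
Thu: 6:58 AM–2:02 PM = 7 h 4 min; less 30 min break → 6 h 34 min
Fri: 8:37 AM–3:41 PM = 7 h 4 min; less 30 min break → 6 h 34 min
Sat: 11:09 AM–10:01 PM = 10 h 52 min; less 30 min break → 10 h 22 min
Sun: 8:10 AM–7:46 PM = 11 h 36 min; less 30 min break → 11 h 6 min
Total worked: 56 h 39 min = 3399 min.
Regular 40 h 0 min = 2400 min at $19.50/h; overtime 16 h 39 min = 999 min at $29.25/h.
Pay = (2400 × $19.50 + 999 × $29.25) ÷ 60 = $1267.01.

$1267.01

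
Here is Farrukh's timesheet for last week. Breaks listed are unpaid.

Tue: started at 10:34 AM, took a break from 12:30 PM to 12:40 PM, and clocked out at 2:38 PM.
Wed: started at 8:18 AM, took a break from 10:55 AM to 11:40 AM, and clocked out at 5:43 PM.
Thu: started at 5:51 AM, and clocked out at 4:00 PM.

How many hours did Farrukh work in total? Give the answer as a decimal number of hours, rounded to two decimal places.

22.72 hours

Tue: 10:34 AM–2:38 PM = 4 h 4 min; less 10 min break → 3 h 54 min
Wed: 8:18 AM–5:43 PM = 9 h 25 min; less 45 min break → 8 h 40 min
Thu: 5:51 AM–4:00 PM = 10 h 9 min
Total: 3 h 54 min + 8 h 40 min + 10 h 9 min = 22 h 43 min.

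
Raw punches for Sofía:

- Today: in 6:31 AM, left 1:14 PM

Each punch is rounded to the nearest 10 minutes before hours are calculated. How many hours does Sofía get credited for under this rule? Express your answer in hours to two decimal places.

Today: in 6:31 AM→6:30 AM, out 1:14 PM→1:10 PM; 6 h 40 min

6.67 hours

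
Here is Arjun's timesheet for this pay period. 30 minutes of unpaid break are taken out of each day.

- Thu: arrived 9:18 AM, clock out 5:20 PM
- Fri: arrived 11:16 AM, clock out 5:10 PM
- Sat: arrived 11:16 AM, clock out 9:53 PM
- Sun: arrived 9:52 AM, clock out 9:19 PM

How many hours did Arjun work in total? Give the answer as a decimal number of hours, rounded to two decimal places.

Thu: 9:18 AM–5:20 PM = 8 h 2 min; less 30 min break → 7 h 32 min
Fri: 11:16 AM–5:10 PM = 5 h 54 min; less 30 min break → 5 h 24 min
Sat: 11:16 AM–9:53 PM = 10 h 37 min; less 30 min break → 10 h 7 min
Sun: 9:52 AM–9:19 PM = 11 h 27 min; less 30 min break → 10 h 57 min
Total: 7 h 32 min + 5 h 24 min + 10 h 7 min + 10 h 57 min = 34 h 0 min.

34.00 hours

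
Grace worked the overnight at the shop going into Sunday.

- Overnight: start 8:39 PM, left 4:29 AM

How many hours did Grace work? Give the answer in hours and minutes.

7 h 50 min

Overnight: 8:39 PM → midnight = 3 h 21 min; midnight → 4:29 AM = 4 h 29 min; span 7 h 50 min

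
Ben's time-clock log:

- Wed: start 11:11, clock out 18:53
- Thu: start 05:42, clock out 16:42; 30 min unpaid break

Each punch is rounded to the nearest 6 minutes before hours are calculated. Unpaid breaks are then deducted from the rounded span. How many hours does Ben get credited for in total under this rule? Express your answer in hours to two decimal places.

Wed: in 11:11→11:12, out 18:53→18:54; 7 h 42 min
Thu: in 05:42→05:42, out 16:42→16:42; 11 h 0 min − 30 min = 10 h 30 min
Total credited: 18 h 12 min.

18.20 hours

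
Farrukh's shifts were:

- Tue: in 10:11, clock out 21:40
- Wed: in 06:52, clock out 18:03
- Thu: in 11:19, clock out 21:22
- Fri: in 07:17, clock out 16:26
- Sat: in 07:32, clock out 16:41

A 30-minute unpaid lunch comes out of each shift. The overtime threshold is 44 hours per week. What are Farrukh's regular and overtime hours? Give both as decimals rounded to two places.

Regular 44.00 hours, overtime 4.52 hours

Tue: 10:11–21:40 = 11 h 29 min; less 30 min break → 10 h 59 min
Wed: 06:52–18:03 = 11 h 11 min; less 30 min break → 10 h 41 min
Thu: 11:19–21:22 = 10 h 3 min; less 30 min break → 9 h 33 min
Fri: 07:17–16:26 = 9 h 9 min; less 30 min break → 8 h 39 min
Sat: 07:32–16:41 = 9 h 9 min; less 30 min break → 8 h 39 min
Total worked: 48 h 31 min = 48.52 h.
Threshold 44 h → overtime 4 h 31 min, regular 44 h 0 min.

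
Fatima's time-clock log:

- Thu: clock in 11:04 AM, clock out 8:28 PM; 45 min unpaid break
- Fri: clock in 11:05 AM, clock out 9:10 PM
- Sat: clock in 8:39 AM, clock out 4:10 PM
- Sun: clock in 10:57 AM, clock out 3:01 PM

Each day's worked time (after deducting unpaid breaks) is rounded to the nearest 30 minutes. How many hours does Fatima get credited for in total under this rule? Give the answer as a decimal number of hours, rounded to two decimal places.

Thu: 11:04 AM–8:28 PM = 9 h 24 min − 45 min = 8 h 39 min → rounds to 8 h 30 min
Fri: 11:05 AM–9:10 PM = 10 h 5 min → rounds to 10 h 0 min
Sat: 8:39 AM–4:10 PM = 7 h 31 min → rounds to 7 h 30 min
Sun: 10:57 AM–3:01 PM = 4 h 4 min → rounds to 4 h 0 min
Total credited: 30 h 0 min.

30.00 hours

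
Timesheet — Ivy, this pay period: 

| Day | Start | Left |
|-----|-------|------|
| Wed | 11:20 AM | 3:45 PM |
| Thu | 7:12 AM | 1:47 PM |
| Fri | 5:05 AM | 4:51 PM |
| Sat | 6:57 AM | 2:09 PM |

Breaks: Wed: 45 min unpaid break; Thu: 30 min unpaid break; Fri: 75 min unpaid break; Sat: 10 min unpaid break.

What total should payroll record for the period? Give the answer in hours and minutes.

Wed: 11:20 AM–3:45 PM = 4 h 25 min; less 45 min break → 3 h 40 min
Thu: 7:12 AM–1:47 PM = 6 h 35 min; less 30 min break → 6 h 5 min
Fri: 5:05 AM–4:51 PM = 11 h 46 min; less 75 min break → 10 h 31 min
Sat: 6:57 AM–2:09 PM = 7 h 12 min; less 10 min break → 7 h 2 min
Total: 3 h 40 min + 6 h 5 min + 10 h 31 min + 7 h 2 min = 27 h 18 min.

27 h 18 min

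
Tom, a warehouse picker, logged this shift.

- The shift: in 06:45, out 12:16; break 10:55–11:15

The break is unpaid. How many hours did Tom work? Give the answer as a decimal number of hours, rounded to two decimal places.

5.18 hours

The shift: 06:45–12:16 = 5 h 31 min; less 20 min break → 5 h 11 min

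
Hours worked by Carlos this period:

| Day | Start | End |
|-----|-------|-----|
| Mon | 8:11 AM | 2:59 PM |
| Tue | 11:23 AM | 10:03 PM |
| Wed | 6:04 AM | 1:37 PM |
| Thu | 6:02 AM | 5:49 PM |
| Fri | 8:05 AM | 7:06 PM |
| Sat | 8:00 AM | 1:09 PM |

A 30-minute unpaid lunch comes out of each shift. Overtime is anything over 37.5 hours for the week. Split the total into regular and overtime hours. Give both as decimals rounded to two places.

Regular 37.50 hours, overtime 12.47 hours

Mon: 8:11 AM–2:59 PM = 6 h 48 min; less 30 min break → 6 h 18 min
Tue: 11:23 AM–10:03 PM = 10 h 40 min; less 30 min break → 10 h 10 min
Wed: 6:04 AM–1:37 PM = 7 h 33 min; less 30 min break → 7 h 3 min
Thu: 6:02 AM–5:49 PM = 11 h 47 min; less 30 min break → 11 h 17 min
Fri: 8:05 AM–7:06 PM = 11 h 1 min; less 30 min break → 10 h 31 min
Sat: 8:00 AM–1:09 PM = 5 h 9 min; less 30 min break → 4 h 39 min
Total worked: 49 h 58 min = 49.97 h.
Threshold 37.5 h → overtime 12 h 28 min, regular 37 h 30 min.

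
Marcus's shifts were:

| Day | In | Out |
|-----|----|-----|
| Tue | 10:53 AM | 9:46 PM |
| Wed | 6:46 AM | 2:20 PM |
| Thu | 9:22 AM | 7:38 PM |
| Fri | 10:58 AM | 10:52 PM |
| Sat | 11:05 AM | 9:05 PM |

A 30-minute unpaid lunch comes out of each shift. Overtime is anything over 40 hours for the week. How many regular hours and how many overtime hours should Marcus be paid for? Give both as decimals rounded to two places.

Tue: 10:53 AM–9:46 PM = 10 h 53 min; less 30 min break → 10 h 23 min
Wed: 6:46 AM–2:20 PM = 7 h 34 min; less 30 min break → 7 h 4 min
Thu: 9:22 AM–7:38 PM = 10 h 16 min; less 30 min break → 9 h 46 min
Fri: 10:58 AM–10:52 PM = 11 h 54 min; less 30 min break → 11 h 24 min
Sat: 11:05 AM–9:05 PM = 10 h 0 min; less 30 min break → 9 h 30 min
Total worked: 48 h 7 min = 48.12 h.
Threshold 40 h → overtime 8 h 7 min, regular 40 h 0 min.

Regular 40.00 hours, overtime 8.12 hours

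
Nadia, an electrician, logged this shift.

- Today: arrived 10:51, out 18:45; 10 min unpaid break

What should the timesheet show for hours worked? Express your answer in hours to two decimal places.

7.73 hours

Today: 10:51–18:45 = 7 h 54 min; less 10 min break → 7 h 44 min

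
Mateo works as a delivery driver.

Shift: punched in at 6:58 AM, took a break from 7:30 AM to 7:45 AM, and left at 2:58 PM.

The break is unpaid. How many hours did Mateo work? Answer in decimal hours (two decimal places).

7.75 hours

Shift: 6:58 AM–2:58 PM = 8 h 0 min; less 15 min break → 7 h 45 min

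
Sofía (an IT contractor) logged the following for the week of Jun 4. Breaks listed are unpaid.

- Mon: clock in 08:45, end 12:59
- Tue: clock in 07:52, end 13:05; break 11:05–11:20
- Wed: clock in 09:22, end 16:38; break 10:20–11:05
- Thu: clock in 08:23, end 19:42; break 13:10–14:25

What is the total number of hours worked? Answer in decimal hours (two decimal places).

25.78 hours

Mon: 08:45–12:59 = 4 h 14 min
Tue: 07:52–13:05 = 5 h 13 min; less 15 min break → 4 h 58 min
Wed: 09:22–16:38 = 7 h 16 min; less 45 min break → 6 h 31 min
Thu: 08:23–19:42 = 11 h 19 min; less 75 min break → 10 h 4 min
Total: 4 h 14 min + 4 h 58 min + 6 h 31 min + 10 h 4 min = 25 h 47 min.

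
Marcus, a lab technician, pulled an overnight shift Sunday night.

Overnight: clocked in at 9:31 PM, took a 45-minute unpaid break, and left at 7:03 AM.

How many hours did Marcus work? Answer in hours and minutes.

Overnight: 9:31 PM → midnight = 2 h 29 min; midnight → 7:03 AM = 7 h 3 min; span 9 h 32 min; less 45 min break → 8 h 47 min

8 h 47 min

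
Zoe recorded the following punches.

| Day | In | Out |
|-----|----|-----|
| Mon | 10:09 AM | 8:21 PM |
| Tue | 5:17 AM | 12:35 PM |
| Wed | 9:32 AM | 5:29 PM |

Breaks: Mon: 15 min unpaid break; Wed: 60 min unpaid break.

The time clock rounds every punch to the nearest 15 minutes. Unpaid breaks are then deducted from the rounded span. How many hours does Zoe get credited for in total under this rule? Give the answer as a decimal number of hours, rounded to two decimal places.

Mon: in 10:09 AM→10:15 AM, out 8:21 PM→8:15 PM; 10 h 0 min − 15 min = 9 h 45 min
Tue: in 5:17 AM→5:15 AM, out 12:35 PM→12:30 PM; 7 h 15 min
Wed: in 9:32 AM→9:30 AM, out 5:29 PM→5:30 PM; 8 h 0 min − 60 min = 7 h 0 min
Total credited: 24 h 0 min.

24.00 hours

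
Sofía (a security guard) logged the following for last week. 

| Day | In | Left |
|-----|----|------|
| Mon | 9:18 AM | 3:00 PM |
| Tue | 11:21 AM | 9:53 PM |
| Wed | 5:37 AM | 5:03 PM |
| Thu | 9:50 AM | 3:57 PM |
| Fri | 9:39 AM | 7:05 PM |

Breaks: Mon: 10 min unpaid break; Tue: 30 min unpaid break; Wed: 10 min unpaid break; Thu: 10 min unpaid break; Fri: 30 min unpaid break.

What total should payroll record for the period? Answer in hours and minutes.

41 h 43 min

Mon: 9:18 AM–3:00 PM = 5 h 42 min; less 10 min break → 5 h 32 min
Tue: 11:21 AM–9:53 PM = 10 h 32 min; less 30 min break → 10 h 2 min
Wed: 5:37 AM–5:03 PM = 11 h 26 min; less 10 min break → 11 h 16 min
Thu: 9:50 AM–3:57 PM = 6 h 7 min; less 10 min break → 5 h 57 min
Fri: 9:39 AM–7:05 PM = 9 h 26 min; less 30 min break → 8 h 56 min
Total: 5 h 32 min + 10 h 2 min + 11 h 16 min + 5 h 57 min + 8 h 56 min = 41 h 43 min.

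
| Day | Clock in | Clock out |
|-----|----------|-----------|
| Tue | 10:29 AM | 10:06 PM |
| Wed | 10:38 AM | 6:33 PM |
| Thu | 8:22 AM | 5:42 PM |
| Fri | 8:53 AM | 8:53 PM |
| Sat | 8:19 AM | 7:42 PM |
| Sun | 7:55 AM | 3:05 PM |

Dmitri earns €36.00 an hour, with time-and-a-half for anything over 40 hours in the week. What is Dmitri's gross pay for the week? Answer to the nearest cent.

€2488.50

Tue: 10:29 AM–10:06 PM = 11 h 37 min
Wed: 10:38 AM–6:33 PM = 7 h 55 min
Thu: 8:22 AM–5:42 PM = 9 h 20 min
Fri: 8:53 AM–8:53 PM = 12 h 0 min
Sat: 8:19 AM–7:42 PM = 11 h 23 min
Sun: 7:55 AM–3:05 PM = 7 h 10 min
Total worked: 59 h 25 min = 3565 min.
Regular 40 h 0 min = 2400 min at €36.00/h; overtime 19 h 25 min = 1165 min at €54.00/h.
Pay = (2400 × €36.00 + 1165 × €54.00) ÷ 60 = €2488.50.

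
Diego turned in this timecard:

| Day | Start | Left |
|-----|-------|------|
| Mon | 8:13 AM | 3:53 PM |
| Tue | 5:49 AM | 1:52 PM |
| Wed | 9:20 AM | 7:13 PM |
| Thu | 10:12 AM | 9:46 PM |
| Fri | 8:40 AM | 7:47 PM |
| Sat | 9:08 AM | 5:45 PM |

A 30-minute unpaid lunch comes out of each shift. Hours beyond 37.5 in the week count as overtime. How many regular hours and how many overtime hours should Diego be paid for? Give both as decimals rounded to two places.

Regular 37.50 hours, overtime 16.40 hours

Mon: 8:13 AM–3:53 PM = 7 h 40 min; less 30 min break → 7 h 10 min
Tue: 5:49 AM–1:52 PM = 8 h 3 min; less 30 min break → 7 h 33 min
Wed: 9:20 AM–7:13 PM = 9 h 53 min; less 30 min break → 9 h 23 min
Thu: 10:12 AM–9:46 PM = 11 h 34 min; less 30 min break → 11 h 4 min
Fri: 8:40 AM–7:47 PM = 11 h 7 min; less 30 min break → 10 h 37 min
Sat: 9:08 AM–5:45 PM = 8 h 37 min; less 30 min break → 8 h 7 min
Total worked: 53 h 54 min = 53.90 h.
Threshold 37.5 h → overtime 16 h 24 min, regular 37 h 30 min.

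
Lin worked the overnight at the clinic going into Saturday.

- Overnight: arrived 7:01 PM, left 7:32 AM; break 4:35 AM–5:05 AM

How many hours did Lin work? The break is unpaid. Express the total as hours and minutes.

Overnight: 7:01 PM → midnight = 4 h 59 min; midnight → 7:32 AM = 7 h 32 min; span 12 h 31 min; less 30 min break → 12 h 1 min

12 h 1 min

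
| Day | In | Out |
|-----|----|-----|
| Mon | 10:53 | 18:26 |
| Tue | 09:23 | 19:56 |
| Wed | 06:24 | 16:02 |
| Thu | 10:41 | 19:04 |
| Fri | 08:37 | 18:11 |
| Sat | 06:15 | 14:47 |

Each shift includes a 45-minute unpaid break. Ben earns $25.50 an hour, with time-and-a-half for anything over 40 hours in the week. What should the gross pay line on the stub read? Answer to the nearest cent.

Mon: 10:53–18:26 = 7 h 33 min; less 45 min break → 6 h 48 min
Tue: 09:23–19:56 = 10 h 33 min; less 45 min break → 9 h 48 min
Wed: 06:24–16:02 = 9 h 38 min; less 45 min break → 8 h 53 min
Thu: 10:41–19:04 = 8 h 23 min; less 45 min break → 7 h 38 min
Fri: 08:37–18:11 = 9 h 34 min; less 45 min break → 8 h 49 min
Sat: 06:15–14:47 = 8 h 32 min; less 45 min break → 7 h 47 min
Total worked: 49 h 43 min = 2983 min.
Regular 40 h 0 min = 2400 min at $25.50/h; overtime 9 h 43 min = 583 min at $38.25/h.
Pay = (2400 × $25.50 + 583 × $38.25) ÷ 60 = $1391.66.

$1391.66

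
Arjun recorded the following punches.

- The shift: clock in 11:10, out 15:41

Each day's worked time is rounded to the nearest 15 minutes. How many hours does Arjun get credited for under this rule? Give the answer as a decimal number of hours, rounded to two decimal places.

The shift: 11:10–15:41 = 4 h 31 min → rounds to 4 h 30 min

4.50 hours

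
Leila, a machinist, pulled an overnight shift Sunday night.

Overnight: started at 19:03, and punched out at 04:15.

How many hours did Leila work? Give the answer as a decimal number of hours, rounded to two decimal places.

9.20 hours

Overnight: 19:03 → midnight = 4 h 57 min; midnight → 04:15 = 4 h 15 min; span 9 h 12 min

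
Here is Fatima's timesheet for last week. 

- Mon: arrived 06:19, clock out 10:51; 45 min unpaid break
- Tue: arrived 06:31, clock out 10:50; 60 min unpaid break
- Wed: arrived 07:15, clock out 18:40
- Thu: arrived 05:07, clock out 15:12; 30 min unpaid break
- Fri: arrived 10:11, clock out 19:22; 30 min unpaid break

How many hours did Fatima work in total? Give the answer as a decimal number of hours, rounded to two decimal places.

36.78 hours

Mon: 06:19–10:51 = 4 h 32 min; less 45 min break → 3 h 47 min
Tue: 06:31–10:50 = 4 h 19 min; less 60 min break → 3 h 19 min
Wed: 07:15–18:40 = 11 h 25 min
Thu: 05:07–15:12 = 10 h 5 min; less 30 min break → 9 h 35 min
Fri: 10:11–19:22 = 9 h 11 min; less 30 min break → 8 h 41 min
Total: 3 h 47 min + 3 h 19 min + 11 h 25 min + 9 h 35 min + 8 h 41 min = 36 h 47 min.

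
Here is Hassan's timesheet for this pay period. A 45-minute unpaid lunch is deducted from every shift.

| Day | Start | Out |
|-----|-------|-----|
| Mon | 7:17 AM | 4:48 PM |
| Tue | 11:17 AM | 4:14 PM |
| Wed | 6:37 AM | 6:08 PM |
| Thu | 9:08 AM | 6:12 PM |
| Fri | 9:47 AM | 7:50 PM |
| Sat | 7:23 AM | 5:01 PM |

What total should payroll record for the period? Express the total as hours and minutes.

Mon: 7:17 AM–4:48 PM = 9 h 31 min; less 45 min break → 8 h 46 min
Tue: 11:17 AM–4:14 PM = 4 h 57 min; less 45 min break → 4 h 12 min
Wed: 6:37 AM–6:08 PM = 11 h 31 min; less 45 min break → 10 h 46 min
Thu: 9:08 AM–6:12 PM = 9 h 4 min; less 45 min break → 8 h 19 min
Fri: 9:47 AM–7:50 PM = 10 h 3 min; less 45 min break → 9 h 18 min
Sat: 7:23 AM–5:01 PM = 9 h 38 min; less 45 min break → 8 h 53 min
Total: 8 h 46 min + 4 h 12 min + 10 h 46 min + 8 h 19 min + 9 h 18 min + 8 h 53 min = 50 h 14 min.

50 h 14 min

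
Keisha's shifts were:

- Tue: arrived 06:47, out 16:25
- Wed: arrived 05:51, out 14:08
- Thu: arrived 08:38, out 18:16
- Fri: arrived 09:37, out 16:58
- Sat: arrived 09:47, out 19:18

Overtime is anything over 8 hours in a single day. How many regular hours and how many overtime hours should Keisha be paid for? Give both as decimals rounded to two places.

Tue: 06:47–16:25 = 9 h 38 min
Wed: 05:51–14:08 = 8 h 17 min
Thu: 08:38–18:16 = 9 h 38 min
Fri: 09:37–16:58 = 7 h 21 min
Sat: 09:47–19:18 = 9 h 31 min
Tue reg 8 h 0 min / OT 1 h 38 min; Wed reg 8 h 0 min / OT 0 h 17 min; Thu reg 8 h 0 min / OT 1 h 38 min; Fri reg 7 h 21 min / OT 0 h 0 min; Sat reg 8 h 0 min / OT 1 h 31 min.
Totals: regular 39 h 21 min, overtime 5 h 4 min.

Regular 39.35 hours, overtime 5.07 hours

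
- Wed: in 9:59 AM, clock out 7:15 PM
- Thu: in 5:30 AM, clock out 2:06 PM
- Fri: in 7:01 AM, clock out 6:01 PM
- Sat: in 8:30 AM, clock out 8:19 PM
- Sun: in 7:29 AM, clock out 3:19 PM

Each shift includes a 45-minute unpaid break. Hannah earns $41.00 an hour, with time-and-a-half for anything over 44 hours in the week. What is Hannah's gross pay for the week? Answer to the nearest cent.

Wed: 9:59 AM–7:15 PM = 9 h 16 min; less 45 min break → 8 h 31 min
Thu: 5:30 AM–2:06 PM = 8 h 36 min; less 45 min break → 7 h 51 min
Fri: 7:01 AM–6:01 PM = 11 h 0 min; less 45 min break → 10 h 15 min
Sat: 8:30 AM–8:19 PM = 11 h 49 min; less 45 min break → 11 h 4 min
Sun: 7:29 AM–3:19 PM = 7 h 50 min; less 45 min break → 7 h 5 min
Total worked: 44 h 46 min = 2686 min.
Regular 44 h 0 min = 2640 min at $41.00/h; overtime 0 h 46 min = 46 min at $61.50/h.
Pay = (2640 × $41.00 + 46 × $61.50) ÷ 60 = $1851.15.

$1851.15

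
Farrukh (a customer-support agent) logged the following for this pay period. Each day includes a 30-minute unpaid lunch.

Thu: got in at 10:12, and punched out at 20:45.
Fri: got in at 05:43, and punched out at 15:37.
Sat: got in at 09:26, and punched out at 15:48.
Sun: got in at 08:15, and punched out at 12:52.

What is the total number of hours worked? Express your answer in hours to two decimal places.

Thu: 10:12–20:45 = 10 h 33 min; less 30 min break → 10 h 3 min
Fri: 05:43–15:37 = 9 h 54 min; less 30 min break → 9 h 24 min
Sat: 09:26–15:48 = 6 h 22 min; less 30 min break → 5 h 52 min
Sun: 08:15–12:52 = 4 h 37 min; less 30 min break → 4 h 7 min
Total: 10 h 3 min + 9 h 24 min + 5 h 52 min + 4 h 7 min = 29 h 26 min.

29.43 hours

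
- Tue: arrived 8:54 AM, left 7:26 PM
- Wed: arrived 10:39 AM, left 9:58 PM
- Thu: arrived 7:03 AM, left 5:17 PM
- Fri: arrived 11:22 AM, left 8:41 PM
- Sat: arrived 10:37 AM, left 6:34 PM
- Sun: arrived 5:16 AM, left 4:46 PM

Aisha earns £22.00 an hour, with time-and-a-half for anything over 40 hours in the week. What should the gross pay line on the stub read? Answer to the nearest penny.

£1568.05

Tue: 8:54 AM–7:26 PM = 10 h 32 min
Wed: 10:39 AM–9:58 PM = 11 h 19 min
Thu: 7:03 AM–5:17 PM = 10 h 14 min
Fri: 11:22 AM–8:41 PM = 9 h 19 min
Sat: 10:37 AM–6:34 PM = 7 h 57 min
Sun: 5:16 AM–4:46 PM = 11 h 30 min
Total worked: 60 h 51 min = 3651 min.
Regular 40 h 0 min = 2400 min at £22.00/h; overtime 20 h 51 min = 1251 min at £33.00/h.
Pay = (2400 × £22.00 + 1251 × £33.00) ÷ 60 = £1568.05.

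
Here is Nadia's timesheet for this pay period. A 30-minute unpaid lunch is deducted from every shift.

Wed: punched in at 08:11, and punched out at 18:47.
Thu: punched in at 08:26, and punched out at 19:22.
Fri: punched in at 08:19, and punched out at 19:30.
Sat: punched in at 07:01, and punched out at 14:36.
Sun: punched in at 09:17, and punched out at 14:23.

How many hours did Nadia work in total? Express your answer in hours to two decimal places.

42.90 hours

Wed: 08:11–18:47 = 10 h 36 min; less 30 min break → 10 h 6 min
Thu: 08:26–19:22 = 10 h 56 min; less 30 min break → 10 h 26 min
Fri: 08:19–19:30 = 11 h 11 min; less 30 min break → 10 h 41 min
Sat: 07:01–14:36 = 7 h 35 min; less 30 min break → 7 h 5 min
Sun: 09:17–14:23 = 5 h 6 min; less 30 min break → 4 h 36 min
Total: 10 h 6 min + 10 h 26 min + 10 h 41 min + 7 h 5 min + 4 h 36 min = 42 h 54 min.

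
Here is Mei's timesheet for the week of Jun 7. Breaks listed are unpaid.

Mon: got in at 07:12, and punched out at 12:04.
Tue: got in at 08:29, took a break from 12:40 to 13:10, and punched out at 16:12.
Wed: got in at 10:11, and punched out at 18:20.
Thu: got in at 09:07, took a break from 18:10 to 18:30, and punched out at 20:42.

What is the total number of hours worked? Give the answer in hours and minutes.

31 h 29 min

Mon: 07:12–12:04 = 4 h 52 min
Tue: 08:29–16:12 = 7 h 43 min; less 30 min break → 7 h 13 min
Wed: 10:11–18:20 = 8 h 9 min
Thu: 09:07–20:42 = 11 h 35 min; less 20 min break → 11 h 15 min
Total: 4 h 52 min + 7 h 13 min + 8 h 9 min + 11 h 15 min = 31 h 29 min.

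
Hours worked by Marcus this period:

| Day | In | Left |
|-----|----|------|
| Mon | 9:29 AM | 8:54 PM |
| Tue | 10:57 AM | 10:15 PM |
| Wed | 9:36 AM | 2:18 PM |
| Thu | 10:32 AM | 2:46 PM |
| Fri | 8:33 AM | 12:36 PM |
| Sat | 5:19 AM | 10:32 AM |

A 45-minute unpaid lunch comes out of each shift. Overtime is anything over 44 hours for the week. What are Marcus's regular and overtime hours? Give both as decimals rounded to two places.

Regular 36.42 hours, overtime 0.00 hours

Mon: 9:29 AM–8:54 PM = 11 h 25 min; less 45 min break → 10 h 40 min
Tue: 10:57 AM–10:15 PM = 11 h 18 min; less 45 min break → 10 h 33 min
Wed: 9:36 AM–2:18 PM = 4 h 42 min; less 45 min break → 3 h 57 min
Thu: 10:32 AM–2:46 PM = 4 h 14 min; less 45 min break → 3 h 29 min
Fri: 8:33 AM–12:36 PM = 4 h 3 min; less 45 min break → 3 h 18 min
Sat: 5:19 AM–10:32 AM = 5 h 13 min; less 45 min break → 4 h 28 min
Total worked: 36 h 25 min = 36.42 h.
Threshold 44 h → overtime 0 h 0 min, regular 36 h 25 min.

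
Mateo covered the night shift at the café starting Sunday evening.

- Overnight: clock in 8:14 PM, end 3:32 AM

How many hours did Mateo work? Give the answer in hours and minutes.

Overnight: 8:14 PM → midnight = 3 h 46 min; midnight → 3:32 AM = 3 h 32 min; span 7 h 18 min

7 h 18 min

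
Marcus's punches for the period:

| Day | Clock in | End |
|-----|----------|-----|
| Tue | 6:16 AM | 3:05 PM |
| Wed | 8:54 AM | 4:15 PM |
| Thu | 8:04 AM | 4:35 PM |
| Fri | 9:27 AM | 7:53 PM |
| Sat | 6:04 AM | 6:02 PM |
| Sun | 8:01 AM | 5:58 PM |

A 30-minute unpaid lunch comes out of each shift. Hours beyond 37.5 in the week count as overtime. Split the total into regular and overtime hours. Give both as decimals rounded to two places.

Tue: 6:16 AM–3:05 PM = 8 h 49 min; less 30 min break → 8 h 19 min
Wed: 8:54 AM–4:15 PM = 7 h 21 min; less 30 min break → 6 h 51 min
Thu: 8:04 AM–4:35 PM = 8 h 31 min; less 30 min break → 8 h 1 min
Fri: 9:27 AM–7:53 PM = 10 h 26 min; less 30 min break → 9 h 56 min
Sat: 6:04 AM–6:02 PM = 11 h 58 min; less 30 min break → 11 h 28 min
Sun: 8:01 AM–5:58 PM = 9 h 57 min; less 30 min break → 9 h 27 min
Total worked: 54 h 2 min = 54.03 h.
Threshold 37.5 h → overtime 16 h 32 min, regular 37 h 30 min.

Regular 37.50 hours, overtime 16.53 hours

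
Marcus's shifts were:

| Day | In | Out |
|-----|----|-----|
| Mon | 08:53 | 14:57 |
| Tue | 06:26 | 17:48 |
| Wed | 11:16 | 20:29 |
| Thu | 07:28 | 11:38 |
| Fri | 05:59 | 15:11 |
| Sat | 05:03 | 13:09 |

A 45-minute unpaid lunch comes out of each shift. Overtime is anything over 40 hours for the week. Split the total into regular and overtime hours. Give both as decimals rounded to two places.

Regular 40.00 hours, overtime 3.62 hours

Mon: 08:53–14:57 = 6 h 4 min; less 45 min break → 5 h 19 min
Tue: 06:26–17:48 = 11 h 22 min; less 45 min break → 10 h 37 min
Wed: 11:16–20:29 = 9 h 13 min; less 45 min break → 8 h 28 min
Thu: 07:28–11:38 = 4 h 10 min; less 45 min break → 3 h 25 min
Fri: 05:59–15:11 = 9 h 12 min; less 45 min break → 8 h 27 min
Sat: 05:03–13:09 = 8 h 6 min; less 45 min break → 7 h 21 min
Total worked: 43 h 37 min = 43.62 h.
Threshold 40 h → overtime 3 h 37 min, regular 40 h 0 min.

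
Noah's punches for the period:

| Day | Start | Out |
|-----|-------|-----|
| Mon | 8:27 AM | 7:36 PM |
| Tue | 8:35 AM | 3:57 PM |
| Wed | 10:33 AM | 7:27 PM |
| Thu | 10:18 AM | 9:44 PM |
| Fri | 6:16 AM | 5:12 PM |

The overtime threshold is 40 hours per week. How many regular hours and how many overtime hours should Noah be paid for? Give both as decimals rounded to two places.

Mon: 8:27 AM–7:36 PM = 11 h 9 min
Tue: 8:35 AM–3:57 PM = 7 h 22 min
Wed: 10:33 AM–7:27 PM = 8 h 54 min
Thu: 10:18 AM–9:44 PM = 11 h 26 min
Fri: 6:16 AM–5:12 PM = 10 h 56 min
Total worked: 49 h 47 min = 49.78 h.
Threshold 40 h → overtime 9 h 47 min, regular 40 h 0 min.

Regular 40.00 hours, overtime 9.78 hours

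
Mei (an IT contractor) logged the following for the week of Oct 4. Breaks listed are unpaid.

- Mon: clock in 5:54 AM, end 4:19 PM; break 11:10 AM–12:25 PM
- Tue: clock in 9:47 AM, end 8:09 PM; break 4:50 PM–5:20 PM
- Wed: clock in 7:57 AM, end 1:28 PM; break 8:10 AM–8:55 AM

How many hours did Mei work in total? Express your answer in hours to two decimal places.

23.80 hours

Mon: 5:54 AM–4:19 PM = 10 h 25 min; less 75 min break → 9 h 10 min
Tue: 9:47 AM–8:09 PM = 10 h 22 min; less 30 min break → 9 h 52 min
Wed: 7:57 AM–1:28 PM = 5 h 31 min; less 45 min break → 4 h 46 min
Total: 9 h 10 min + 9 h 52 min + 4 h 46 min = 23 h 48 min.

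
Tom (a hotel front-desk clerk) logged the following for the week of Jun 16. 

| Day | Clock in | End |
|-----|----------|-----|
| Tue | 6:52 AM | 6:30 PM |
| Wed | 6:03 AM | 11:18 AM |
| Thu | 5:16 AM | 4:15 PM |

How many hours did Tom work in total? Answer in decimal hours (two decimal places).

Tue: 6:52 AM–6:30 PM = 11 h 38 min
Wed: 6:03 AM–11:18 AM = 5 h 15 min
Thu: 5:16 AM–4:15 PM = 10 h 59 min
Total: 11 h 38 min + 5 h 15 min + 10 h 59 min = 27 h 52 min.

27.87 hours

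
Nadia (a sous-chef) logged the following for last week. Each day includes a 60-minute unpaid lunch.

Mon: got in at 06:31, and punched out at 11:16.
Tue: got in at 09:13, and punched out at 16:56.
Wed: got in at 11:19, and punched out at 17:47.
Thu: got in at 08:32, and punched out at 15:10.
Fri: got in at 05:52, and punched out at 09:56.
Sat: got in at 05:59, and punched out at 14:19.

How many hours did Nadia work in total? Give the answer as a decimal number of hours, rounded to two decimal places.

Mon: 06:31–11:16 = 4 h 45 min; less 60 min break → 3 h 45 min
Tue: 09:13–16:56 = 7 h 43 min; less 60 min break → 6 h 43 min
Wed: 11:19–17:47 = 6 h 28 min; less 60 min break → 5 h 28 min
Thu: 08:32–15:10 = 6 h 38 min; less 60 min break → 5 h 38 min
Fri: 05:52–09:56 = 4 h 4 min; less 60 min break → 3 h 4 min
Sat: 05:59–14:19 = 8 h 20 min; less 60 min break → 7 h 20 min
Total: 3 h 45 min + 6 h 43 min + 5 h 28 min + 5 h 38 min + 3 h 4 min + 7 h 20 min = 31 h 58 min.

31.97 hours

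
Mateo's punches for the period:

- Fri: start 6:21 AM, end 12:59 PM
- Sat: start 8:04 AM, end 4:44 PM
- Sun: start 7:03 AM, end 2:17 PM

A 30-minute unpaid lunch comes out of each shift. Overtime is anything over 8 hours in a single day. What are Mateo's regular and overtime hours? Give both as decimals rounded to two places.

Fri: 6:21 AM–12:59 PM = 6 h 38 min; less 30 min break → 6 h 8 min
Sat: 8:04 AM–4:44 PM = 8 h 40 min; less 30 min break → 8 h 10 min
Sun: 7:03 AM–2:17 PM = 7 h 14 min; less 30 min break → 6 h 44 min
Fri reg 6 h 8 min / OT 0 h 0 min; Sat reg 8 h 0 min / OT 0 h 10 min; Sun reg 6 h 44 min / OT 0 h 0 min.
Totals: regular 20 h 52 min, overtime 0 h 10 min.

Regular 20.87 hours, overtime 0.17 hours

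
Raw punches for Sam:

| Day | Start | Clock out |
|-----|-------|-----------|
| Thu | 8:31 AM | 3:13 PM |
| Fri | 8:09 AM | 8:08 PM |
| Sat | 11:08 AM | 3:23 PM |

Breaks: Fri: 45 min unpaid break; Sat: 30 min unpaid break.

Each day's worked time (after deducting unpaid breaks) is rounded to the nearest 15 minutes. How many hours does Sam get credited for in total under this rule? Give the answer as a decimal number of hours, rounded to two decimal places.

21.75 hours

Thu: 8:31 AM–3:13 PM = 6 h 42 min → rounds to 6 h 45 min
Fri: 8:09 AM–8:08 PM = 11 h 59 min − 45 min = 11 h 14 min → rounds to 11 h 15 min
Sat: 11:08 AM–3:23 PM = 4 h 15 min − 30 min = 3 h 45 min → rounds to 3 h 45 min
Total credited: 21 h 45 min.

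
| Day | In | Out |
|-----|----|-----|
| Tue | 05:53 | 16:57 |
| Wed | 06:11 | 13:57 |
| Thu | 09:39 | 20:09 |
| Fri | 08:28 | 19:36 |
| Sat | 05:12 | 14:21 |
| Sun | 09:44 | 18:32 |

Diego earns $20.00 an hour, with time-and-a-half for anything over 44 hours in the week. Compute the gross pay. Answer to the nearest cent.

Tue: 05:53–16:57 = 11 h 4 min
Wed: 06:11–13:57 = 7 h 46 min
Thu: 09:39–20:09 = 10 h 30 min
Fri: 08:28–19:36 = 11 h 8 min
Sat: 05:12–14:21 = 9 h 9 min
Sun: 09:44–18:32 = 8 h 48 min
Total worked: 58 h 25 min = 3505 min.
Regular 44 h 0 min = 2640 min at $20.00/h; overtime 14 h 25 min = 865 min at $30.00/h.
Pay = (2640 × $20.00 + 865 × $30.00) ÷ 60 = $1312.50.

$1312.50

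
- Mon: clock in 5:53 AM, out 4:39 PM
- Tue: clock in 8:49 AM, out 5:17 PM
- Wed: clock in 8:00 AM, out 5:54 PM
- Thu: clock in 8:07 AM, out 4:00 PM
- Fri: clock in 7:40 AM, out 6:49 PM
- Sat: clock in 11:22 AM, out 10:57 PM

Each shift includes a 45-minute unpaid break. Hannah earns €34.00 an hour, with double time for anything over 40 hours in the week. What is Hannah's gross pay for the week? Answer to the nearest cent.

€2397.00

Mon: 5:53 AM–4:39 PM = 10 h 46 min; less 45 min break → 10 h 1 min
Tue: 8:49 AM–5:17 PM = 8 h 28 min; less 45 min break → 7 h 43 min
Wed: 8:00 AM–5:54 PM = 9 h 54 min; less 45 min break → 9 h 9 min
Thu: 8:07 AM–4:00 PM = 7 h 53 min; less 45 min break → 7 h 8 min
Fri: 7:40 AM–6:49 PM = 11 h 9 min; less 45 min break → 10 h 24 min
Sat: 11:22 AM–10:57 PM = 11 h 35 min; less 45 min break → 10 h 50 min
Total worked: 55 h 15 min = 3315 min.
Regular 40 h 0 min = 2400 min at €34.00/h; overtime 15 h 15 min = 915 min at €68.00/h.
Pay = (2400 × €34.00 + 915 × €68.00) ÷ 60 = €2397.00.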